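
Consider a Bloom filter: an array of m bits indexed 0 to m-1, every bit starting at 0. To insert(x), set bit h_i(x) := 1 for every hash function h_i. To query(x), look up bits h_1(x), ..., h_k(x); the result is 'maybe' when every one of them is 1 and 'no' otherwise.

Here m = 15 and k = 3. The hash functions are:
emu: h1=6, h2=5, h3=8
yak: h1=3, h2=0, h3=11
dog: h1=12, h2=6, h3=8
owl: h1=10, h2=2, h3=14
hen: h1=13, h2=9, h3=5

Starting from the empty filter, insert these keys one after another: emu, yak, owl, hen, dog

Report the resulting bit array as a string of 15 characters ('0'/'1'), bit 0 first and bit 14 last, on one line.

Start: bits=000000000000000
After insert 'emu': sets bits 5 6 8 -> bits=000001101000000
After insert 'yak': sets bits 0 3 11 -> bits=100101101001000
After insert 'owl': sets bits 2 10 14 -> bits=101101101011001
After insert 'hen': sets bits 5 9 13 -> bits=101101101111011
After insert 'dog': sets bits 6 8 12 -> bits=101101101111111

Answer: 101101101111111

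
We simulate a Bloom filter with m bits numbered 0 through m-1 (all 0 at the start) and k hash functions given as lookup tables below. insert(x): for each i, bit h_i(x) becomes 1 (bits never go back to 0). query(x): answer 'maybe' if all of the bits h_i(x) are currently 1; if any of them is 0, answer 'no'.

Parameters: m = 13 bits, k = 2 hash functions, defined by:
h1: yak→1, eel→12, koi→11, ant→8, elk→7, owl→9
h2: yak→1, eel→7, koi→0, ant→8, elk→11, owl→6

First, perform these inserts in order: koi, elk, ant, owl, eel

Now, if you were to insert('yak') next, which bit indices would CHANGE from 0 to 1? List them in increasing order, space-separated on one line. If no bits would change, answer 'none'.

Start: bits=0000000000000
After insert 'koi': sets bits 0 11 -> bits=1000000000010
After insert 'elk': sets bits 7 11 -> bits=1000000100010
After insert 'ant': sets bits 8 -> bits=1000000110010
After insert 'owl': sets bits 6 9 -> bits=1000001111010
After insert 'eel': sets bits 7 12 -> bits=1000001111011
insert 'yak' would touch bits 1; currently bit1=0
Bits that are 0 among those (would change 0->1): 1

Answer: 1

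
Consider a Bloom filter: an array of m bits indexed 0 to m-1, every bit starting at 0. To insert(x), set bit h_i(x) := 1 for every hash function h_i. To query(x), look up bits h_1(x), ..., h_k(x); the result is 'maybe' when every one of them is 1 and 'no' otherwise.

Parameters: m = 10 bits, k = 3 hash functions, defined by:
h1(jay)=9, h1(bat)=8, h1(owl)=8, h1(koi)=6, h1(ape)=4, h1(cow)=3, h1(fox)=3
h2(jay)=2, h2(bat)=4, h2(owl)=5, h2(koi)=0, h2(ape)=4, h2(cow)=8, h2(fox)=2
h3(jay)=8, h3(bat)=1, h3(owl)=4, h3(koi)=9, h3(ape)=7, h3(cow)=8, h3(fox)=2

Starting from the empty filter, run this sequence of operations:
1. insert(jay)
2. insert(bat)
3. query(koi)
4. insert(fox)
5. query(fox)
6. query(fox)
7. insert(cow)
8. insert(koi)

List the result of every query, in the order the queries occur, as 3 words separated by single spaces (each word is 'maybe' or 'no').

Answer: no maybe maybe

Derivation:
Start: bits=0000000000
Op 1: insert jay -> sets bits 2 8 9 -> bits=0010000011
Op 2: insert bat -> sets bits 1 4 8 -> bits=0110100011
Op 3: query koi -> checks bit0=0, bit6=0, bit9=1 (has a 0) -> no
Op 4: insert fox -> sets bits 2 3 -> bits=0111100011
Op 5: query fox -> checks bit2=1, bit3=1 (all 1) -> maybe
Op 6: query fox -> checks bit2=1, bit3=1 (all 1) -> maybe
Op 7: insert cow -> sets bits 3 8 -> bits=0111100011
Op 8: insert koi -> sets bits 0 6 9 -> bits=1111101011
Query results in order: no maybe maybe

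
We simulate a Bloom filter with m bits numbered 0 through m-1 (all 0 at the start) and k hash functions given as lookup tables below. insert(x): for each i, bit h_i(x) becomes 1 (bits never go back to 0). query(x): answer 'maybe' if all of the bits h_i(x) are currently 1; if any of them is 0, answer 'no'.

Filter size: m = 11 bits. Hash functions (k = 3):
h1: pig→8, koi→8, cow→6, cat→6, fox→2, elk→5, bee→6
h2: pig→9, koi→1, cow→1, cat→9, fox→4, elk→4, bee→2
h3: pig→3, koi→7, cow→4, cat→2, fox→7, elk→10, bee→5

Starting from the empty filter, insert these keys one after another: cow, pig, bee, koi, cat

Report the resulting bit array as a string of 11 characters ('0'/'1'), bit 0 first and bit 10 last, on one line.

Start: bits=00000000000
After insert 'cow': sets bits 1 4 6 -> bits=01001010000
After insert 'pig': sets bits 3 8 9 -> bits=01011010110
After insert 'bee': sets bits 2 5 6 -> bits=01111110110
After insert 'koi': sets bits 1 7 8 -> bits=01111111110
After insert 'cat': sets bits 2 6 9 -> bits=01111111110

Answer: 01111111110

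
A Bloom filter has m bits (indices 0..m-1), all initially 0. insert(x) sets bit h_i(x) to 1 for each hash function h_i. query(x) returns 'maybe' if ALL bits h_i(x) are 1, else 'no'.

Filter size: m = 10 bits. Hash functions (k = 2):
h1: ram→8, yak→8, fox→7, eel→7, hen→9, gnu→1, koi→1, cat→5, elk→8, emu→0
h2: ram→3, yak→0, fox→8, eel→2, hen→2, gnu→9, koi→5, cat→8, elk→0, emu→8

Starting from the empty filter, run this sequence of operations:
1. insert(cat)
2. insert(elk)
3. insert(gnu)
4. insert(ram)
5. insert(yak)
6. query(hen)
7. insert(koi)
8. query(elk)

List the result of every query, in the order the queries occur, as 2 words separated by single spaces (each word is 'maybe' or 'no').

Start: bits=0000000000
Op 1: insert cat -> sets bits 5 8 -> bits=0000010010
Op 2: insert elk -> sets bits 0 8 -> bits=1000010010
Op 3: insert gnu -> sets bits 1 9 -> bits=1100010011
Op 4: insert ram -> sets bits 3 8 -> bits=1101010011
Op 5: insert yak -> sets bits 0 8 -> bits=1101010011
Op 6: query hen -> checks bit2=0, bit9=1 (has a 0) -> no
Op 7: insert koi -> sets bits 1 5 -> bits=1101010011
Op 8: query elk -> checks bit0=1, bit8=1 (all 1) -> maybe
Query results in order: no maybe

Answer: no maybe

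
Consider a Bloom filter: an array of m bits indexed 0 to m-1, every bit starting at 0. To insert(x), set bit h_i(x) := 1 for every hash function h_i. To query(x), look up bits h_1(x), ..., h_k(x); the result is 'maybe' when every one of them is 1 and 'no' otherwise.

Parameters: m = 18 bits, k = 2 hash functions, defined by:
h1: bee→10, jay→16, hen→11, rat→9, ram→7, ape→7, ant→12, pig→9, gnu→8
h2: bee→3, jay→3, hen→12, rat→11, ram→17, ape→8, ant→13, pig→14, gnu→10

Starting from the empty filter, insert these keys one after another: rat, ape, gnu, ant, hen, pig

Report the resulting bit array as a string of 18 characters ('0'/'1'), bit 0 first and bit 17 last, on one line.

Answer: 000000011111111000

Derivation:
Start: bits=000000000000000000
After insert 'rat': sets bits 9 11 -> bits=000000000101000000
After insert 'ape': sets bits 7 8 -> bits=000000011101000000
After insert 'gnu': sets bits 8 10 -> bits=000000011111000000
After insert 'ant': sets bits 12 13 -> bits=000000011111110000
After insert 'hen': sets bits 11 12 -> bits=000000011111110000
After insert 'pig': sets bits 9 14 -> bits=000000011111111000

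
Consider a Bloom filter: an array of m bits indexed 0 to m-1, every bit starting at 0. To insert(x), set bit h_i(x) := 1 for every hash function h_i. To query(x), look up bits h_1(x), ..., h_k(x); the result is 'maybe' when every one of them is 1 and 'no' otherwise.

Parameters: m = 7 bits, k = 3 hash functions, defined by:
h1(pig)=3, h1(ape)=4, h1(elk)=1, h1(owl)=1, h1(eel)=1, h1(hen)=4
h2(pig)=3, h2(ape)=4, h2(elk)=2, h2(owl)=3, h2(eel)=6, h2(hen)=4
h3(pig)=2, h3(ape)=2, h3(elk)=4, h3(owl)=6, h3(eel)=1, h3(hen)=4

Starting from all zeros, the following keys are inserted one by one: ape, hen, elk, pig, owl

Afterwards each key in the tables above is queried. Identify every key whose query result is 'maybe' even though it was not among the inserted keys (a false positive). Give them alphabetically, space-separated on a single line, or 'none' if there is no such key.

Start: bits=0000000
After insert 'ape': sets bits 2 4 -> bits=0010100
After insert 'hen': sets bits 4 -> bits=0010100
After insert 'elk': sets bits 1 2 4 -> bits=0110100
After insert 'pig': sets bits 2 3 -> bits=0111100
After insert 'owl': sets bits 1 3 6 -> bits=0111101
Not inserted: eel — query each against bits=0111101:
query eel: checks bit1=1, bit6=1 (all 1) -> maybe => FALSE POSITIVE
False positives (alphabetical): eel

Answer: eel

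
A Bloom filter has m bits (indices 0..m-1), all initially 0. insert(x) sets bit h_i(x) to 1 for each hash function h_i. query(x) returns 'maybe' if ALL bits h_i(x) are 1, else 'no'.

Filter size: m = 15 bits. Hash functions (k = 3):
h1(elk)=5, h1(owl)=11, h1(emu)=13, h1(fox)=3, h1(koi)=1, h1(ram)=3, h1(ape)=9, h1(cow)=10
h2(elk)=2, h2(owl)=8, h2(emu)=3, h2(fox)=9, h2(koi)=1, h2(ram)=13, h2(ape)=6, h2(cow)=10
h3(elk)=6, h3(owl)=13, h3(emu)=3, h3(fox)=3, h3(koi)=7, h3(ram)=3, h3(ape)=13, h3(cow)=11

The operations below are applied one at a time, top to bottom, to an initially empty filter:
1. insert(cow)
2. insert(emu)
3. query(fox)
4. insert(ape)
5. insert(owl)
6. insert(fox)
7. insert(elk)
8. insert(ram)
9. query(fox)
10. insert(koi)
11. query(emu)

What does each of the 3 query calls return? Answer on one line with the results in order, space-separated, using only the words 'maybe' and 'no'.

Answer: no maybe maybe

Derivation:
Start: bits=000000000000000
Op 1: insert cow -> sets bits 10 11 -> bits=000000000011000
Op 2: insert emu -> sets bits 3 13 -> bits=000100000011010
Op 3: query fox -> checks bit3=1, bit9=0 (has a 0) -> no
Op 4: insert ape -> sets bits 6 9 13 -> bits=000100100111010
Op 5: insert owl -> sets bits 8 11 13 -> bits=000100101111010
Op 6: insert fox -> sets bits 3 9 -> bits=000100101111010
Op 7: insert elk -> sets bits 2 5 6 -> bits=001101101111010
Op 8: insert ram -> sets bits 3 13 -> bits=001101101111010
Op 9: query fox -> checks bit3=1, bit9=1 (all 1) -> maybe
Op 10: insert koi -> sets bits 1 7 -> bits=011101111111010
Op 11: query emu -> checks bit3=1, bit13=1 (all 1) -> maybe
Query results in order: no maybe maybe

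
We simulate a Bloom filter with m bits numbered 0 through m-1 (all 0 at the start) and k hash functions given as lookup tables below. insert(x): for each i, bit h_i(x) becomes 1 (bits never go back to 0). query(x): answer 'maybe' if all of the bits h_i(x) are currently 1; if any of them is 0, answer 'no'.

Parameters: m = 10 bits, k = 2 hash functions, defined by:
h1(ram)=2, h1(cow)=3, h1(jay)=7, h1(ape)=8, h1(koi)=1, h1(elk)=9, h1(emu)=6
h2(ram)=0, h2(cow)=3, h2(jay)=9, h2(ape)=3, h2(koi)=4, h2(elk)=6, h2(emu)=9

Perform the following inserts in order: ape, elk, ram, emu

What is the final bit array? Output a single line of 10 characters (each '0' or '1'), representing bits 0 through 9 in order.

Answer: 1011001011

Derivation:
Start: bits=0000000000
After insert 'ape': sets bits 3 8 -> bits=0001000010
After insert 'elk': sets bits 6 9 -> bits=0001001011
After insert 'ram': sets bits 0 2 -> bits=1011001011
After insert 'emu': sets bits 6 9 -> bits=1011001011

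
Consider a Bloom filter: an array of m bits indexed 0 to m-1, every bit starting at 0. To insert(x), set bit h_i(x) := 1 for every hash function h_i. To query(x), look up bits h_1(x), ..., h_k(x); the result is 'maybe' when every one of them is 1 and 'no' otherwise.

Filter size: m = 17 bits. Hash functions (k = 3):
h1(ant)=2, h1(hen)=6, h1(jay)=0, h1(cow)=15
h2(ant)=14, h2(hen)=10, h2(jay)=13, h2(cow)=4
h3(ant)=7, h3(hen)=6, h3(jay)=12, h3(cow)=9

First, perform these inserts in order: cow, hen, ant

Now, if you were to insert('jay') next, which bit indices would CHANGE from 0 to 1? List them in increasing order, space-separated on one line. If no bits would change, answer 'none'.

Answer: 0 12 13

Derivation:
Start: bits=00000000000000000
After insert 'cow': sets bits 4 9 15 -> bits=00001000010000010
After insert 'hen': sets bits 6 10 -> bits=00001010011000010
After insert 'ant': sets bits 2 7 14 -> bits=00101011011000110
insert 'jay' would touch bits 0 12 13; currently bit0=0, bit12=0, bit13=0
Bits that are 0 among those (would change 0->1): 0 12 13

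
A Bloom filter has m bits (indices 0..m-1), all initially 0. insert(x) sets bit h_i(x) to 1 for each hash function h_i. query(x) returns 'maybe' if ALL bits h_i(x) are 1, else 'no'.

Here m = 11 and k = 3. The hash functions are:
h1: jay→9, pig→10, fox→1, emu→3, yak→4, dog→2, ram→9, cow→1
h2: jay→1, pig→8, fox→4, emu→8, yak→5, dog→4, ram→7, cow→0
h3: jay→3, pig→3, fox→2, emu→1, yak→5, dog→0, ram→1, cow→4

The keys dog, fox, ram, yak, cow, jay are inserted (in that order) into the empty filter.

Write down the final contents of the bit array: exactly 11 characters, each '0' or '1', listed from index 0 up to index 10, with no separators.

Start: bits=00000000000
After insert 'dog': sets bits 0 2 4 -> bits=10101000000
After insert 'fox': sets bits 1 2 4 -> bits=11101000000
After insert 'ram': sets bits 1 7 9 -> bits=11101001010
After insert 'yak': sets bits 4 5 -> bits=11101101010
After insert 'cow': sets bits 0 1 4 -> bits=11101101010
After insert 'jay': sets bits 1 3 9 -> bits=11111101010

Answer: 11111101010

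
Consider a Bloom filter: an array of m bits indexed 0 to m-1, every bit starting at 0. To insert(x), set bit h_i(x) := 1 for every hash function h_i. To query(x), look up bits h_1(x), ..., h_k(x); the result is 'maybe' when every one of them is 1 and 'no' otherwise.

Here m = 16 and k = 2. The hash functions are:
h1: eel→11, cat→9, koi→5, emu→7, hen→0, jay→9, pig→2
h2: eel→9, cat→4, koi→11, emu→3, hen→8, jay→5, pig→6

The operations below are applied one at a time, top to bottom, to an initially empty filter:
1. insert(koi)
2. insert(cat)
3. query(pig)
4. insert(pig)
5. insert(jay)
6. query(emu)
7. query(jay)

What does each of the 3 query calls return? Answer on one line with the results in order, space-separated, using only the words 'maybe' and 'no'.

Start: bits=0000000000000000
Op 1: insert koi -> sets bits 5 11 -> bits=0000010000010000
Op 2: insert cat -> sets bits 4 9 -> bits=0000110001010000
Op 3: query pig -> checks bit2=0, bit6=0 (has a 0) -> no
Op 4: insert pig -> sets bits 2 6 -> bits=0010111001010000
Op 5: insert jay -> sets bits 5 9 -> bits=0010111001010000
Op 6: query emu -> checks bit3=0, bit7=0 (has a 0) -> no
Op 7: query jay -> checks bit5=1, bit9=1 (all 1) -> maybe
Query results in order: no no maybe

Answer: no no maybe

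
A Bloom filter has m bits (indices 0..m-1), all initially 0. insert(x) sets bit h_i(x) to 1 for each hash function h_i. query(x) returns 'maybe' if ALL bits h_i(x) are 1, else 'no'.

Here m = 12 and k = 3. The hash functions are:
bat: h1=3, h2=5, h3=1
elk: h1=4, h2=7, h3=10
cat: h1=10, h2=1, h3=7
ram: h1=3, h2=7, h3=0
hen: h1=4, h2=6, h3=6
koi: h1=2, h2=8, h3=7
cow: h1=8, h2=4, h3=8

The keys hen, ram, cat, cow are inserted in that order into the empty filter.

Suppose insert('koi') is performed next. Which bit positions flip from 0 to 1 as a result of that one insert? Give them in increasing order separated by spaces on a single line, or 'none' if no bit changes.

Start: bits=000000000000
After insert 'hen': sets bits 4 6 -> bits=000010100000
After insert 'ram': sets bits 0 3 7 -> bits=100110110000
After insert 'cat': sets bits 1 7 10 -> bits=110110110010
After insert 'cow': sets bits 4 8 -> bits=110110111010
insert 'koi' would touch bits 2 7 8; currently bit2=0, bit7=1, bit8=1
Bits that are 0 among those (would change 0->1): 2

Answer: 2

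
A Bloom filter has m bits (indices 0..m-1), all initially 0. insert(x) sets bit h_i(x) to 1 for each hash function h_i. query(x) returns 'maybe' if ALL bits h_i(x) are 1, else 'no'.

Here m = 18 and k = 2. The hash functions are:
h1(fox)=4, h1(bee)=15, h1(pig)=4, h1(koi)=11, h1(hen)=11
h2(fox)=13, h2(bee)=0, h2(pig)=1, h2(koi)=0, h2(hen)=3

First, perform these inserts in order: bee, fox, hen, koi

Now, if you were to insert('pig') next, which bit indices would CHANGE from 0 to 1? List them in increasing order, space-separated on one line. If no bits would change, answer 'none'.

Answer: 1

Derivation:
Start: bits=000000000000000000
After insert 'bee': sets bits 0 15 -> bits=100000000000000100
After insert 'fox': sets bits 4 13 -> bits=100010000000010100
After insert 'hen': sets bits 3 11 -> bits=100110000001010100
After insert 'koi': sets bits 0 11 -> bits=100110000001010100
insert 'pig' would touch bits 1 4; currently bit1=0, bit4=1
Bits that are 0 among those (would change 0->1): 1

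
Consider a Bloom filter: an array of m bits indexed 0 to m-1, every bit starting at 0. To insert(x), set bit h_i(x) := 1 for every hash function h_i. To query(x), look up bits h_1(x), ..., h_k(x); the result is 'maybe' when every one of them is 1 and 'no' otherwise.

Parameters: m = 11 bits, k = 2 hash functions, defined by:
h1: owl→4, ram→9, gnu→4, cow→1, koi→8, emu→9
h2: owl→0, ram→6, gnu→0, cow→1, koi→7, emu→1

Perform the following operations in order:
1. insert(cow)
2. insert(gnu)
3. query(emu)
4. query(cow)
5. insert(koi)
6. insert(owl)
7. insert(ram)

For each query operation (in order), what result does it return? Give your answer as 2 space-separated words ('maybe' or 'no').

Start: bits=00000000000
Op 1: insert cow -> sets bits 1 -> bits=01000000000
Op 2: insert gnu -> sets bits 0 4 -> bits=11001000000
Op 3: query emu -> checks bit1=1, bit9=0 (has a 0) -> no
Op 4: query cow -> checks bit1=1 (all 1) -> maybe
Op 5: insert koi -> sets bits 7 8 -> bits=11001001100
Op 6: insert owl -> sets bits 0 4 -> bits=11001001100
Op 7: insert ram -> sets bits 6 9 -> bits=11001011110
Query results in order: no maybe

Answer: no maybe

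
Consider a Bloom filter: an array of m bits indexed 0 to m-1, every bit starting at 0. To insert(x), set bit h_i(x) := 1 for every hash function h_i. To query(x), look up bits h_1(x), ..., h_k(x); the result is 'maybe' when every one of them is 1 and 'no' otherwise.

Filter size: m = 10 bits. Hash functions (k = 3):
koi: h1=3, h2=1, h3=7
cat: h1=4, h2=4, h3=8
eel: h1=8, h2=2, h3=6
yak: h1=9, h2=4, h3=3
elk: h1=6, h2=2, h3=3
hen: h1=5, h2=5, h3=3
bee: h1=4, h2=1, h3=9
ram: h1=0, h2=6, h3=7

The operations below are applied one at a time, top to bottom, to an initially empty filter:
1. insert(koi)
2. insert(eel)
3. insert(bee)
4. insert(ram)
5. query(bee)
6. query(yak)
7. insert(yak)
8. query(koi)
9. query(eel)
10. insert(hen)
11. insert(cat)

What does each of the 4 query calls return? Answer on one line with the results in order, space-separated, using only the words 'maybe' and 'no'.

Answer: maybe maybe maybe maybe

Derivation:
Start: bits=0000000000
Op 1: insert koi -> sets bits 1 3 7 -> bits=0101000100
Op 2: insert eel -> sets bits 2 6 8 -> bits=0111001110
Op 3: insert bee -> sets bits 1 4 9 -> bits=0111101111
Op 4: insert ram -> sets bits 0 6 7 -> bits=1111101111
Op 5: query bee -> checks bit1=1, bit4=1, bit9=1 (all 1) -> maybe
Op 6: query yak -> checks bit3=1, bit4=1, bit9=1 (all 1) -> maybe
Op 7: insert yak -> sets bits 3 4 9 -> bits=1111101111
Op 8: query koi -> checks bit1=1, bit3=1, bit7=1 (all 1) -> maybe
Op 9: query eel -> checks bit2=1, bit6=1, bit8=1 (all 1) -> maybe
Op 10: insert hen -> sets bits 3 5 -> bits=1111111111
Op 11: insert cat -> sets bits 4 8 -> bits=1111111111
Query results in order: maybe maybe maybe maybe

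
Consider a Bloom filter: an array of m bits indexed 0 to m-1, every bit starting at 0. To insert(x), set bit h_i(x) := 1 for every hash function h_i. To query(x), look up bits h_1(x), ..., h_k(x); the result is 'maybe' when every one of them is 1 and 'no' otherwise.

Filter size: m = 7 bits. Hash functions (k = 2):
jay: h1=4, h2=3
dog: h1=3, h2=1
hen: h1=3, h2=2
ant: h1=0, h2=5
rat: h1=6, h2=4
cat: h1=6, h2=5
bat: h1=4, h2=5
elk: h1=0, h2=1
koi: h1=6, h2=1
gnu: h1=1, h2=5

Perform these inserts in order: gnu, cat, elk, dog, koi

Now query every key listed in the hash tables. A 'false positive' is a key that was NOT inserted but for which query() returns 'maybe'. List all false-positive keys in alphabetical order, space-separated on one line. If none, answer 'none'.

Start: bits=0000000
After insert 'gnu': sets bits 1 5 -> bits=0100010
After insert 'cat': sets bits 5 6 -> bits=0100011
After insert 'elk': sets bits 0 1 -> bits=1100011
After insert 'dog': sets bits 1 3 -> bits=1101011
After insert 'koi': sets bits 1 6 -> bits=1101011
Not inserted: ant bat hen jay rat — query each against bits=1101011:
query ant: checks bit0=1, bit5=1 (all 1) -> maybe => FALSE POSITIVE
query bat: checks bit4=0, bit5=1 (has a 0) -> no => not a false positive
query hen: checks bit2=0, bit3=1 (has a 0) -> no => not a false positive
query jay: checks bit3=1, bit4=0 (has a 0) -> no => not a false positive
query rat: checks bit4=0, bit6=1 (has a 0) -> no => not a false positive
False positives (alphabetical): ant

Answer: ant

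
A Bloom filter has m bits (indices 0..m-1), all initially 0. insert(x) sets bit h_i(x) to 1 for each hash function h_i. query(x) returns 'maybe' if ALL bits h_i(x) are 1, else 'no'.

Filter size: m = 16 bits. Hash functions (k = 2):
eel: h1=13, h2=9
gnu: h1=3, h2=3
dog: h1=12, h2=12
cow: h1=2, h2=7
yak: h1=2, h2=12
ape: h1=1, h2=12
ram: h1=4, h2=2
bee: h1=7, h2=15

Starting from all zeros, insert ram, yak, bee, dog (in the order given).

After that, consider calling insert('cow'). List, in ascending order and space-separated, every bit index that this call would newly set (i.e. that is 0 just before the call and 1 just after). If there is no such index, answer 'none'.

Start: bits=0000000000000000
After insert 'ram': sets bits 2 4 -> bits=0010100000000000
After insert 'yak': sets bits 2 12 -> bits=0010100000001000
After insert 'bee': sets bits 7 15 -> bits=0010100100001001
After insert 'dog': sets bits 12 -> bits=0010100100001001
insert 'cow' would touch bits 2 7; currently bit2=1, bit7=1
Bits that are 0 among those (would change 0->1): none

Answer: none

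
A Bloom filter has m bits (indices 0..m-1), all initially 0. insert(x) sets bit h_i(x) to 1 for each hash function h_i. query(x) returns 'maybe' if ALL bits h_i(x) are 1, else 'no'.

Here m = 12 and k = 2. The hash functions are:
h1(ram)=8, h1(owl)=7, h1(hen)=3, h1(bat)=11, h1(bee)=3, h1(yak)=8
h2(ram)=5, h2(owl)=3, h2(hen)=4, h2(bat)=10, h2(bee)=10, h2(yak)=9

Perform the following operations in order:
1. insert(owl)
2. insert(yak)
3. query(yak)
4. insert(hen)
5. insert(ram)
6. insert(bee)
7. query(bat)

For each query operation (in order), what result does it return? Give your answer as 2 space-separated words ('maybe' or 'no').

Answer: maybe no

Derivation:
Start: bits=000000000000
Op 1: insert owl -> sets bits 3 7 -> bits=000100010000
Op 2: insert yak -> sets bits 8 9 -> bits=000100011100
Op 3: query yak -> checks bit8=1, bit9=1 (all 1) -> maybe
Op 4: insert hen -> sets bits 3 4 -> bits=000110011100
Op 5: insert ram -> sets bits 5 8 -> bits=000111011100
Op 6: insert bee -> sets bits 3 10 -> bits=000111011110
Op 7: query bat -> checks bit10=1, bit11=0 (has a 0) -> no
Query results in order: maybe no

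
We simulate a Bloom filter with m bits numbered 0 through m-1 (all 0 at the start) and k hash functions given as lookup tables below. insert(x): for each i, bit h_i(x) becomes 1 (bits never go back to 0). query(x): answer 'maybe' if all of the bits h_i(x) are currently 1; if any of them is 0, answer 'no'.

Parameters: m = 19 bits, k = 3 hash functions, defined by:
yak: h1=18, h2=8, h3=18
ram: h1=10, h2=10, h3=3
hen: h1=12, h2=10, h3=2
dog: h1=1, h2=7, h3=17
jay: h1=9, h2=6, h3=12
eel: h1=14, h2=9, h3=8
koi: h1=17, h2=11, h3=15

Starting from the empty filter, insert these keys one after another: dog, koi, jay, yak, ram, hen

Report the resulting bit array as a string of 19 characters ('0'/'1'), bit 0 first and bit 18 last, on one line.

Answer: 0111001111111001011

Derivation:
Start: bits=0000000000000000000
After insert 'dog': sets bits 1 7 17 -> bits=0100000100000000010
After insert 'koi': sets bits 11 15 17 -> bits=0100000100010001010
After insert 'jay': sets bits 6 9 12 -> bits=0100001101011001010
After insert 'yak': sets bits 8 18 -> bits=0100001111011001011
After insert 'ram': sets bits 3 10 -> bits=0101001111111001011
After insert 'hen': sets bits 2 10 12 -> bits=0111001111111001011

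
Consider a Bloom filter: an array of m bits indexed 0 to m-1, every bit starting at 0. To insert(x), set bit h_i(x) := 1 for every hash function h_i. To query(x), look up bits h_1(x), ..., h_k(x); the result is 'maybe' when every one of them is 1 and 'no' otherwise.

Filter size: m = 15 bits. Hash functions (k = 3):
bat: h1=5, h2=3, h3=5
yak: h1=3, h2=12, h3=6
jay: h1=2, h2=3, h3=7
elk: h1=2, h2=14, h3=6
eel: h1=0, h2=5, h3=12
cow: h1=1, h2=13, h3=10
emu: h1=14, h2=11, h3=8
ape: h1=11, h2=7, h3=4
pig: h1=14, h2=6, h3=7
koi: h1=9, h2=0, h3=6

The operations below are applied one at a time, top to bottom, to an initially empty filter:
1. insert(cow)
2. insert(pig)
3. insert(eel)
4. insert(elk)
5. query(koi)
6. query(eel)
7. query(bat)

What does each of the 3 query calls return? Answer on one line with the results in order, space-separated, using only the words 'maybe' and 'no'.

Start: bits=000000000000000
Op 1: insert cow -> sets bits 1 10 13 -> bits=010000000010010
Op 2: insert pig -> sets bits 6 7 14 -> bits=010000110010011
Op 3: insert eel -> sets bits 0 5 12 -> bits=110001110010111
Op 4: insert elk -> sets bits 2 6 14 -> bits=111001110010111
Op 5: query koi -> checks bit0=1, bit6=1, bit9=0 (has a 0) -> no
Op 6: query eel -> checks bit0=1, bit5=1, bit12=1 (all 1) -> maybe
Op 7: query bat -> checks bit3=0, bit5=1 (has a 0) -> no
Query results in order: no maybe no

Answer: no maybe no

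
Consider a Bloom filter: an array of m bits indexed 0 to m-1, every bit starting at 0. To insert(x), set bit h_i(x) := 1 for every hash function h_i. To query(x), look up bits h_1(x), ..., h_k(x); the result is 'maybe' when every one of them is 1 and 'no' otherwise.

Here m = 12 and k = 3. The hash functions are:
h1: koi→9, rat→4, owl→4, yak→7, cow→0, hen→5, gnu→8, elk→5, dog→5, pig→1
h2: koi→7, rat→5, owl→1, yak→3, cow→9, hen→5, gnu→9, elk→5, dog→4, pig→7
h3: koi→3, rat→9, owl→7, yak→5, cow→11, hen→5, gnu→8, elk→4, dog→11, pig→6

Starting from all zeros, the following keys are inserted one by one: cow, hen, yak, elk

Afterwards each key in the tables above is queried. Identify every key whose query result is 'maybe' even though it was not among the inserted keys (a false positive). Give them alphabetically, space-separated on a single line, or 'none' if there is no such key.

Answer: dog koi rat

Derivation:
Start: bits=000000000000
After insert 'cow': sets bits 0 9 11 -> bits=100000000101
After insert 'hen': sets bits 5 -> bits=100001000101
After insert 'yak': sets bits 3 5 7 -> bits=100101010101
After insert 'elk': sets bits 4 5 -> bits=100111010101
Not inserted: dog gnu koi owl pig rat — query each against bits=100111010101:
query dog: checks bit4=1, bit5=1, bit11=1 (all 1) -> maybe => FALSE POSITIVE
query gnu: checks bit8=0, bit9=1 (has a 0) -> no => not a false positive
query koi: checks bit3=1, bit7=1, bit9=1 (all 1) -> maybe => FALSE POSITIVE
query owl: checks bit1=0, bit4=1, bit7=1 (has a 0) -> no => not a false positive
query pig: checks bit1=0, bit6=0, bit7=1 (has a 0) -> no => not a false positive
query rat: checks bit4=1, bit5=1, bit9=1 (all 1) -> maybe => FALSE POSITIVE
False positives (alphabetical): dog koi rat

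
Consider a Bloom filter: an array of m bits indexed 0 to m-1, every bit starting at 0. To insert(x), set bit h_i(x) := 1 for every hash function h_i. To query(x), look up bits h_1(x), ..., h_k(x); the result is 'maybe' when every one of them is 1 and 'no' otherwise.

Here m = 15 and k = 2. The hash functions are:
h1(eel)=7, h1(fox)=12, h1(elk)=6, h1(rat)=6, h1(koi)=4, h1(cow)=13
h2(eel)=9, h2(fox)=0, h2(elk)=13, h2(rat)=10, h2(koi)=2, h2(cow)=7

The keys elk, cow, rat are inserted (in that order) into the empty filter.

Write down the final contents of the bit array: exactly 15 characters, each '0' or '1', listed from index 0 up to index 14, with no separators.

Start: bits=000000000000000
After insert 'elk': sets bits 6 13 -> bits=000000100000010
After insert 'cow': sets bits 7 13 -> bits=000000110000010
After insert 'rat': sets bits 6 10 -> bits=000000110010010

Answer: 000000110010010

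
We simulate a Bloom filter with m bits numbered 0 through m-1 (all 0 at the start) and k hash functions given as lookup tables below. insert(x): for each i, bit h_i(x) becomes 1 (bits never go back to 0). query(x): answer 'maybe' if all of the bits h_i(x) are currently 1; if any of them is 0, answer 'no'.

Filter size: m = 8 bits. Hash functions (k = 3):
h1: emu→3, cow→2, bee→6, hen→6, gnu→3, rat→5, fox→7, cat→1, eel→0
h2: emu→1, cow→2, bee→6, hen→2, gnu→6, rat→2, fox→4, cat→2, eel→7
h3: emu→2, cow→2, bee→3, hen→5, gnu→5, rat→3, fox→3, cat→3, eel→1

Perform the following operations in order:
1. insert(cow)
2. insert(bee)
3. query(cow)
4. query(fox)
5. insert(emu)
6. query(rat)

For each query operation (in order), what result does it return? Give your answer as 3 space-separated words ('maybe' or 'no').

Answer: maybe no no

Derivation:
Start: bits=00000000
Op 1: insert cow -> sets bits 2 -> bits=00100000
Op 2: insert bee -> sets bits 3 6 -> bits=00110010
Op 3: query cow -> checks bit2=1 (all 1) -> maybe
Op 4: query fox -> checks bit3=1, bit4=0, bit7=0 (has a 0) -> no
Op 5: insert emu -> sets bits 1 2 3 -> bits=01110010
Op 6: query rat -> checks bit2=1, bit3=1, bit5=0 (has a 0) -> no
Query results in order: maybe no no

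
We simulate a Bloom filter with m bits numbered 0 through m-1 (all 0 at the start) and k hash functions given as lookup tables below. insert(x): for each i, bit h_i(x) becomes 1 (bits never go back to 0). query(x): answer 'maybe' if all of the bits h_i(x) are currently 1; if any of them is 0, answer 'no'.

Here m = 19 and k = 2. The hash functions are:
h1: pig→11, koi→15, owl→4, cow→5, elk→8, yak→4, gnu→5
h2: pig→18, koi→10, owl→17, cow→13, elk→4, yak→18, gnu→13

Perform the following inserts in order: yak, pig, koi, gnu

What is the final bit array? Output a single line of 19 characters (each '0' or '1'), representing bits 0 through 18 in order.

Start: bits=0000000000000000000
After insert 'yak': sets bits 4 18 -> bits=0000100000000000001
After insert 'pig': sets bits 11 18 -> bits=0000100000010000001
After insert 'koi': sets bits 10 15 -> bits=0000100000110001001
After insert 'gnu': sets bits 5 13 -> bits=0000110000110101001

Answer: 0000110000110101001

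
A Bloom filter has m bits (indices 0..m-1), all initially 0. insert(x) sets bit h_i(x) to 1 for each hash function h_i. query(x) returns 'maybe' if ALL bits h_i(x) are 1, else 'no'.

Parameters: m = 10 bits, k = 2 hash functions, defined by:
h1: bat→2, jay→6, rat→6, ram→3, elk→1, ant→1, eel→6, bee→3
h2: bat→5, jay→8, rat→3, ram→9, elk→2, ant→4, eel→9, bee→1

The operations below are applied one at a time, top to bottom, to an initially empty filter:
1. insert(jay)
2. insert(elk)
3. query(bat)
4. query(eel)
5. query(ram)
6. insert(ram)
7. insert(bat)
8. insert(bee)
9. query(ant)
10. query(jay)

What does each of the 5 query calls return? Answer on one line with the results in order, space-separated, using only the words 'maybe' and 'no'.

Answer: no no no no maybe

Derivation:
Start: bits=0000000000
Op 1: insert jay -> sets bits 6 8 -> bits=0000001010
Op 2: insert elk -> sets bits 1 2 -> bits=0110001010
Op 3: query bat -> checks bit2=1, bit5=0 (has a 0) -> no
Op 4: query eel -> checks bit6=1, bit9=0 (has a 0) -> no
Op 5: query ram -> checks bit3=0, bit9=0 (has a 0) -> no
Op 6: insert ram -> sets bits 3 9 -> bits=0111001011
Op 7: insert bat -> sets bits 2 5 -> bits=0111011011
Op 8: insert bee -> sets bits 1 3 -> bits=0111011011
Op 9: query ant -> checks bit1=1, bit4=0 (has a 0) -> no
Op 10: query jay -> checks bit6=1, bit8=1 (all 1) -> maybe
Query results in order: no no no no maybe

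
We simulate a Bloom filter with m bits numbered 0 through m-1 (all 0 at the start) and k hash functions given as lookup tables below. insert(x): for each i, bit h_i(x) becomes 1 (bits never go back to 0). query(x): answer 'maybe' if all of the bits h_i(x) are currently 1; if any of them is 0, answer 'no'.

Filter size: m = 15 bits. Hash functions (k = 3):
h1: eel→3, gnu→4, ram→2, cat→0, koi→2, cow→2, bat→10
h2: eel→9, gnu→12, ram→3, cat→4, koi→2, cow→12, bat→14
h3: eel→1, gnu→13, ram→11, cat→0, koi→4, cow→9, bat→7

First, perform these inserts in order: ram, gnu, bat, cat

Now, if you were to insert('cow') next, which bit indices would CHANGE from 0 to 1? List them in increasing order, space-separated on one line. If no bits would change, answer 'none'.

Answer: 9

Derivation:
Start: bits=000000000000000
After insert 'ram': sets bits 2 3 11 -> bits=001100000001000
After insert 'gnu': sets bits 4 12 13 -> bits=001110000001110
After insert 'bat': sets bits 7 10 14 -> bits=001110010011111
After insert 'cat': sets bits 0 4 -> bits=101110010011111
insert 'cow' would touch bits 2 9 12; currently bit2=1, bit9=0, bit12=1
Bits that are 0 among those (would change 0->1): 9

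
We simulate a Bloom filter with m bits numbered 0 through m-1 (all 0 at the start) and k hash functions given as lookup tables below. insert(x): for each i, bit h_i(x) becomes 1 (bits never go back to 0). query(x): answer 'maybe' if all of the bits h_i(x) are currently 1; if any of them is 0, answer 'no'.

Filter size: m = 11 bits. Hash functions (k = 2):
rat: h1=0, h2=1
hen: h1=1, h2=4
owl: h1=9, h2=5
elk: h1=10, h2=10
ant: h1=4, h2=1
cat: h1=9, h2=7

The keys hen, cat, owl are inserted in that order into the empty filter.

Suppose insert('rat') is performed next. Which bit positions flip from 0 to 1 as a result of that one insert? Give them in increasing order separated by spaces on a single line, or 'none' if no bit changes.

Answer: 0

Derivation:
Start: bits=00000000000
After insert 'hen': sets bits 1 4 -> bits=01001000000
After insert 'cat': sets bits 7 9 -> bits=01001001010
After insert 'owl': sets bits 5 9 -> bits=01001101010
insert 'rat' would touch bits 0 1; currently bit0=0, bit1=1
Bits that are 0 among those (would change 0->1): 0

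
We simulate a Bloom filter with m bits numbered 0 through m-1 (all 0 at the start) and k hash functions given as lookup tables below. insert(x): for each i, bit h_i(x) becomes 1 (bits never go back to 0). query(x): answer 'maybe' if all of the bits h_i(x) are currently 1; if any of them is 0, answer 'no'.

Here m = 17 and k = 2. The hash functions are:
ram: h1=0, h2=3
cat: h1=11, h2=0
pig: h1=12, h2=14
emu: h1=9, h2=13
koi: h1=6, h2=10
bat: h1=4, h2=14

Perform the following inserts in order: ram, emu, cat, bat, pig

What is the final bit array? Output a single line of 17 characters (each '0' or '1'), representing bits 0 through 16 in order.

Answer: 10011000010111100

Derivation:
Start: bits=00000000000000000
After insert 'ram': sets bits 0 3 -> bits=10010000000000000
After insert 'emu': sets bits 9 13 -> bits=10010000010001000
After insert 'cat': sets bits 0 11 -> bits=10010000010101000
After insert 'bat': sets bits 4 14 -> bits=10011000010101100
After insert 'pig': sets bits 12 14 -> bits=10011000010111100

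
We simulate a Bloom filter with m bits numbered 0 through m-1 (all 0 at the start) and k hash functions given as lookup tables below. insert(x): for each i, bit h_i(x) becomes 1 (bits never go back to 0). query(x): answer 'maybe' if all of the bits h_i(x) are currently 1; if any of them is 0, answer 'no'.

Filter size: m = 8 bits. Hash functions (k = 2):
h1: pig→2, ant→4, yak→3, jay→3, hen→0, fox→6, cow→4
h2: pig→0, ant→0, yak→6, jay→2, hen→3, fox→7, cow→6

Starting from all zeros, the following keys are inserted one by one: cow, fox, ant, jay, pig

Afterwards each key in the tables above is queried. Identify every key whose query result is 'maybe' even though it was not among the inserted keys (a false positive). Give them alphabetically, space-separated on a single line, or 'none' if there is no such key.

Answer: hen yak

Derivation:
Start: bits=00000000
After insert 'cow': sets bits 4 6 -> bits=00001010
After insert 'fox': sets bits 6 7 -> bits=00001011
After insert 'ant': sets bits 0 4 -> bits=10001011
After insert 'jay': sets bits 2 3 -> bits=10111011
After insert 'pig': sets bits 0 2 -> bits=10111011
Not inserted: hen yak — query each against bits=10111011:
query hen: checks bit0=1, bit3=1 (all 1) -> maybe => FALSE POSITIVE
query yak: checks bit3=1, bit6=1 (all 1) -> maybe => FALSE POSITIVE
False positives (alphabetical): hen yak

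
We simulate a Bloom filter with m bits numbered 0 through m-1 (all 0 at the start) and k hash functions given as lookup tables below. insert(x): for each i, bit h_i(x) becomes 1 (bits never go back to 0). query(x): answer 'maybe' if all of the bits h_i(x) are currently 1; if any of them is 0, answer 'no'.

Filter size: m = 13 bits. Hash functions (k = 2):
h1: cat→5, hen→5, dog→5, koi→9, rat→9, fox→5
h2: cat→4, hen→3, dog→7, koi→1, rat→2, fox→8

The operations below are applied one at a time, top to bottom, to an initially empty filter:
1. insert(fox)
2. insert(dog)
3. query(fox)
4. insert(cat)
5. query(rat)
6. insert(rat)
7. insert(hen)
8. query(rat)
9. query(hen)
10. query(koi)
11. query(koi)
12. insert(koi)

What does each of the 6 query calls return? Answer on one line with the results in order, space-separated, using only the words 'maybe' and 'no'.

Start: bits=0000000000000
Op 1: insert fox -> sets bits 5 8 -> bits=0000010010000
Op 2: insert dog -> sets bits 5 7 -> bits=0000010110000
Op 3: query fox -> checks bit5=1, bit8=1 (all 1) -> maybe
Op 4: insert cat -> sets bits 4 5 -> bits=0000110110000
Op 5: query rat -> checks bit2=0, bit9=0 (has a 0) -> no
Op 6: insert rat -> sets bits 2 9 -> bits=0010110111000
Op 7: insert hen -> sets bits 3 5 -> bits=0011110111000
Op 8: query rat -> checks bit2=1, bit9=1 (all 1) -> maybe
Op 9: query hen -> checks bit3=1, bit5=1 (all 1) -> maybe
Op 10: query koi -> checks bit1=0, bit9=1 (has a 0) -> no
Op 11: query koi -> checks bit1=0, bit9=1 (has a 0) -> no
Op 12: insert koi -> sets bits 1 9 -> bits=0111110111000
Query results in order: maybe no maybe maybe no no

Answer: maybe no maybe maybe no no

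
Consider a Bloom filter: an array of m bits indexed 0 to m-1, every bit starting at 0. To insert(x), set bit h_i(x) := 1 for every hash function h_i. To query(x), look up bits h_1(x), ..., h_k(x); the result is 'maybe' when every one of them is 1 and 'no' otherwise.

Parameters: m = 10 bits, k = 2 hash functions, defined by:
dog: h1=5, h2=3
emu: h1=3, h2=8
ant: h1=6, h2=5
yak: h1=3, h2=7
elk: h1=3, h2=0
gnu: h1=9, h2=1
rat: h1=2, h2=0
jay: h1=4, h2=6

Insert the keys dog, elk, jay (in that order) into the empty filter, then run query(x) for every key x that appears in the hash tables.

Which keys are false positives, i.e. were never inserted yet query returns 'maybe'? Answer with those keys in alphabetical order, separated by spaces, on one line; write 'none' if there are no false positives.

Answer: ant

Derivation:
Start: bits=0000000000
After insert 'dog': sets bits 3 5 -> bits=0001010000
After insert 'elk': sets bits 0 3 -> bits=1001010000
After insert 'jay': sets bits 4 6 -> bits=1001111000
Not inserted: ant emu gnu rat yak — query each against bits=1001111000:
query ant: checks bit5=1, bit6=1 (all 1) -> maybe => FALSE POSITIVE
query emu: checks bit3=1, bit8=0 (has a 0) -> no => not a false positive
query gnu: checks bit1=0, bit9=0 (has a 0) -> no => not a false positive
query rat: checks bit0=1, bit2=0 (has a 0) -> no => not a false positive
query yak: checks bit3=1, bit7=0 (has a 0) -> no => not a false positive
False positives (alphabetical): ant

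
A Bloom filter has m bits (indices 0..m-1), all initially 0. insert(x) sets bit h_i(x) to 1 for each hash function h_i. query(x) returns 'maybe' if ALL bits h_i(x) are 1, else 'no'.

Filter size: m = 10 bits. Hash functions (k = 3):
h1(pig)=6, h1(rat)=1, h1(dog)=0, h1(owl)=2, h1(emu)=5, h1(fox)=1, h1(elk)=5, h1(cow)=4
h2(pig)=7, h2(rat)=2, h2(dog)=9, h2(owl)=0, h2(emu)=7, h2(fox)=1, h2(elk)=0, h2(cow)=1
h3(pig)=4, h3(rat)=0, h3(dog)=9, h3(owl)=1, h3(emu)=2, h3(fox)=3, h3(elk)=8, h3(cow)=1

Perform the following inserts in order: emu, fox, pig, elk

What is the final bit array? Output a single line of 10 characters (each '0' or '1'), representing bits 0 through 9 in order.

Start: bits=0000000000
After insert 'emu': sets bits 2 5 7 -> bits=0010010100
After insert 'fox': sets bits 1 3 -> bits=0111010100
After insert 'pig': sets bits 4 6 7 -> bits=0111111100
After insert 'elk': sets bits 0 5 8 -> bits=1111111110

Answer: 1111111110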